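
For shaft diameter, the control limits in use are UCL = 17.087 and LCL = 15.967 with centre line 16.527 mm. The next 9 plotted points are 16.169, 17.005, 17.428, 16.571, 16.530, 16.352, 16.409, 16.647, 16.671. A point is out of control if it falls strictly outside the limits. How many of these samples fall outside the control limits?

1

Compare each point to [15.967, 17.087]: sample 3 = 17.428 > UCL.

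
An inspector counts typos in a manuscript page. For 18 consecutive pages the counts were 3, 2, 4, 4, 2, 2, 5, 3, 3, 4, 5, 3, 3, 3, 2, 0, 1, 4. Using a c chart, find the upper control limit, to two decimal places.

c̄ = (3 + 2 + 4 + 4 + 2 + 2 + 5 + 3 + 3 + 4 + 5 + 3 + 3 + 3 + 2 + 0 + 1 + 4) / 18 = 53 / 18 = 2.9444
UCL = c̄ + 3√c̄ = 2.9444 + 3 × √2.9444 = 2.9444 + 3 × 1.7159 = 8.0923

8.09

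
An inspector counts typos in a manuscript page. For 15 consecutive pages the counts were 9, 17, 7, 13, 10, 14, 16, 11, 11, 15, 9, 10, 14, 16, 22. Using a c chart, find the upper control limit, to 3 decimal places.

c̄ = (9 + 17 + 7 + 13 + 10 + 14 + 16 + 11 + 11 + 15 + 9 + 10 + 14 + 16 + 22) / 15 = 194 / 15 = 12.9333
UCL = c̄ + 3√c̄ = 12.9333 + 3 × √12.9333 = 12.9333 + 3 × 3.5963 = 23.7222

23.722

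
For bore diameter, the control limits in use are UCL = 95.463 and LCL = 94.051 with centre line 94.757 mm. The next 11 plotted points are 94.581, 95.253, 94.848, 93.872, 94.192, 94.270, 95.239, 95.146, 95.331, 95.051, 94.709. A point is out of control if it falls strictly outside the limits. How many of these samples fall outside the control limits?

Compare each point to [94.051, 95.463]: sample 4 = 93.872 < LCL.

1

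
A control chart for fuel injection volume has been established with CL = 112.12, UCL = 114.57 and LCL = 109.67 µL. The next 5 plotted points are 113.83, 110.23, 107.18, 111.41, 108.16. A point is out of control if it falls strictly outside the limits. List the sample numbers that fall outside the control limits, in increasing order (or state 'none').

3, 5

Compare each point to [109.67, 114.57]: sample 3 = 107.18 < LCL; sample 5 = 108.16 < LCL.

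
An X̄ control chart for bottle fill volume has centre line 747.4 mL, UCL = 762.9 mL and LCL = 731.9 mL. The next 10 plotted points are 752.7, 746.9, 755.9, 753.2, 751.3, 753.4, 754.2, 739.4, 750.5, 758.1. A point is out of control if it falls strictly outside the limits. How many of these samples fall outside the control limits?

0

All 10 points lie within [731.9, 762.9].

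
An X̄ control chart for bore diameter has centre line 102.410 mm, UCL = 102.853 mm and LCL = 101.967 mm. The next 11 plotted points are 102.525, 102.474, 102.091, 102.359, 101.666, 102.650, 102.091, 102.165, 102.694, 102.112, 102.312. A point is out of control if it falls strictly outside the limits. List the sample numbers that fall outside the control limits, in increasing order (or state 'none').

Compare each point to [101.967, 102.853]: sample 5 = 101.666 < LCL.

5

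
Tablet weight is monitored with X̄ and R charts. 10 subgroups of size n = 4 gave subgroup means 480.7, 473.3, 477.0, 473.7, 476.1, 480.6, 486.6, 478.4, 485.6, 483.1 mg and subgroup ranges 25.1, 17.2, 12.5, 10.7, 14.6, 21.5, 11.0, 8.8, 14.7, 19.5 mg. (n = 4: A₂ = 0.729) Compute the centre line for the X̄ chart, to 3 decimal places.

X̄̄ = (480.7 + 473.3 + 477.0 + 473.7 + 476.1 + 480.6 + 486.6 + 478.4 + 485.6 + 483.1) / 10 = 4795.1000 / 10 = 479.5100
CL = X̄̄ = 479.5100

479.510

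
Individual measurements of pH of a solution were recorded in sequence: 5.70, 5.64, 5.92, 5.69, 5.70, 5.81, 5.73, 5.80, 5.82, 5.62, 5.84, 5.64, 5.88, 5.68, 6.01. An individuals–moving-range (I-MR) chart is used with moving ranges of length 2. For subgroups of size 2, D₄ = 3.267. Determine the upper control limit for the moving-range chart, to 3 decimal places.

0.525

Moving ranges: 0.06, 0.28, 0.23, 0.01, 0.11, 0.08, 0.07, 0.02, 0.20, 0.22, 0.20, 0.24, 0.20, 0.33; M̄R̄ = 2.2500 / 14 = 0.1607
UCL_MR = D₄·M̄R̄ = 3.267 × 0.1607 = 0.5251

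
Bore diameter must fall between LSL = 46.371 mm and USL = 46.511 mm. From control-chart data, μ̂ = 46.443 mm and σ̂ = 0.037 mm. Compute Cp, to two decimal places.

0.63

Cp = (USL − LSL) / (6σ̂) = (46.511 − 46.371) / (6 × 0.037) = 0.1400 / 0.2220 = 0.6306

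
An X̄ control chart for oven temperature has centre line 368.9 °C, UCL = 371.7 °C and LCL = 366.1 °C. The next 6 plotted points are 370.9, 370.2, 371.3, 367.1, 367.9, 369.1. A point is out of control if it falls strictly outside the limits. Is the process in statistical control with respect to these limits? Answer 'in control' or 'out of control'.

All 6 points lie within [366.1, 371.7].

in control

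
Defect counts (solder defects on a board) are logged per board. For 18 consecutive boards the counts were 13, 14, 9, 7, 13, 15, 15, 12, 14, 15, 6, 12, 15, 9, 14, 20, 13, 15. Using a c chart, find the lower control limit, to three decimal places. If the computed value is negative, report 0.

c̄ = (13 + 14 + 9 + 7 + 13 + 15 + 15 + 12 + 14 + 15 + 6 + 12 + 15 + 9 + 14 + 20 + 13 + 15) / 18 = 231 / 18 = 12.8333
LCL = c̄ − 3√c̄ = 12.8333 − 3 × 3.5824 = 2.0862

2.086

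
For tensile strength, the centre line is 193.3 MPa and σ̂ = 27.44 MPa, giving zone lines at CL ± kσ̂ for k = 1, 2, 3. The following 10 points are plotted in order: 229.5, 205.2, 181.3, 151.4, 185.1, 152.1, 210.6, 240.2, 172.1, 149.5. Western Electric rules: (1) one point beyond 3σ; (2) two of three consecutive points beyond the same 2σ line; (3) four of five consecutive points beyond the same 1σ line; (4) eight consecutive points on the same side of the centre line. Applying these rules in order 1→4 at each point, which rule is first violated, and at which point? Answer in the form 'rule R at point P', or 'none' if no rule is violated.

Zone of each point (C = within 1σ̂, B = 1σ̂–2σ̂, A = 2σ̂–3σ̂, * = beyond 3σ̂; sign = side of CL): 1:+B, 2:+C, 3:-C, 4:-B, 5:-C, 6:-B, 7:+C, 8:+B, 9:-C, 10:-B
No rule fires across all 10 points.

none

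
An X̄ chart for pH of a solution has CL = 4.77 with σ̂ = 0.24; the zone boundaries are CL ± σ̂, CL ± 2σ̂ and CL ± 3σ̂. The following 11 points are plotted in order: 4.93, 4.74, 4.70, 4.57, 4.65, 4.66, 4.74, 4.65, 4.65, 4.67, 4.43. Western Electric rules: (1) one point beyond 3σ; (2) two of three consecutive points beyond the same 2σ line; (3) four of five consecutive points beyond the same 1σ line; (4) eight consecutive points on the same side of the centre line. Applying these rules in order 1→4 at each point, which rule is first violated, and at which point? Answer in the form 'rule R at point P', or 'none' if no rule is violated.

rule 4 at point 9

Zone of each point (C = within 1σ̂, B = 1σ̂–2σ̂, A = 2σ̂–3σ̂, * = beyond 3σ̂; sign = side of CL): 1:+C, 2:-C, 3:-C, 4:-C, 5:-C, 6:-C, 7:-C, 8:-C, 9:-C, 10:-C, 11:-B
Rule 4 (eight consecutive points on the same side of the centre line) is satisfied at point 9.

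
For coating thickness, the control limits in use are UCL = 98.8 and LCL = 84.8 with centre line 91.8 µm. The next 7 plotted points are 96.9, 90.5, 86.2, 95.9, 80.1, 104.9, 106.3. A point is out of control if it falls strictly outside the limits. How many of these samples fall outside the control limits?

Compare each point to [84.8, 98.8]: sample 5 = 80.1 < LCL; sample 6 = 104.9 > UCL; sample 7 = 106.3 > UCL.

3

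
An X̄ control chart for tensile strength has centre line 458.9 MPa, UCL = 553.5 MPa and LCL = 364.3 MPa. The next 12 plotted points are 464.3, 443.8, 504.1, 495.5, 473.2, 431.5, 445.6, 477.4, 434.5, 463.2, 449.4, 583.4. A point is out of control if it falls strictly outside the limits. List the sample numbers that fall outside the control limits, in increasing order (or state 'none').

Compare each point to [364.3, 553.5]: sample 12 = 583.4 > UCL.

12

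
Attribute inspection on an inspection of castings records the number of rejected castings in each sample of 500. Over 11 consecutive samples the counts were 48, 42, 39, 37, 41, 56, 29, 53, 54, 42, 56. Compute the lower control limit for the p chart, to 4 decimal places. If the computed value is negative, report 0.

0.0519

p̄ = Σdᵢ / (k·n) = 497 / (11 × 500) = 0.09036
LCL = p̄ − 3·√(p̄(1−p̄)/n) = 0.09036 − 3 × 0.01282 = 0.05190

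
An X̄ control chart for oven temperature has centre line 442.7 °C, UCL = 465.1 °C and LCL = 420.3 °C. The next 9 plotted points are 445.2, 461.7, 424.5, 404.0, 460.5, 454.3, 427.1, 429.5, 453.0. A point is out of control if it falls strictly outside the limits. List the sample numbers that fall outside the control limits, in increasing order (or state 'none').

4

Compare each point to [420.3, 465.1]: sample 4 = 404.0 < LCL.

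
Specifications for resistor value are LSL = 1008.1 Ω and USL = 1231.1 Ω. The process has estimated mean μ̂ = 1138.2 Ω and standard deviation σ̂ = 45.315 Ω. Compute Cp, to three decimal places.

Cp = (USL − LSL) / (6σ̂) = (1231.1 − 1008.1) / (6 × 45.315) = 223.0000 / 271.8900 = 0.8202

0.820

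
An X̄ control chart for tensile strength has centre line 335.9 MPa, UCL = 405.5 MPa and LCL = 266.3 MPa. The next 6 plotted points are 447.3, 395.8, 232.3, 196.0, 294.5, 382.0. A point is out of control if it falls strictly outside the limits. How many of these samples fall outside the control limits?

3

Compare each point to [266.3, 405.5]: sample 1 = 447.3 > UCL; sample 3 = 232.3 < LCL; sample 4 = 196.0 < LCL.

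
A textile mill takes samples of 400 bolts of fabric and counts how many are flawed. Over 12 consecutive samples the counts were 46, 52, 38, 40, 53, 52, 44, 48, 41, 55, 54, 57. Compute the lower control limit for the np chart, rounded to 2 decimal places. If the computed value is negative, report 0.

28.78

p̄ = Σdᵢ / (k·n) = 580 / (12 × 400) = 0.12083
LCL = np̄ − 3·√(np̄(1−p̄)) = 48.3333 − 3 × 6.5187 = 28.7773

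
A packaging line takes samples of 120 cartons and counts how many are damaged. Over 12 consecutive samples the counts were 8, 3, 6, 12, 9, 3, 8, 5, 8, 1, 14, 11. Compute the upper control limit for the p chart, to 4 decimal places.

0.1267

p̄ = Σdᵢ / (k·n) = 88 / (12 × 120) = 0.06111
UCL = p̄ + 3·√(p̄(1−p̄)/n) = 0.06111 + 3 × √(0.06111×0.93889/120) = 0.06111 + 3 × 0.02187 = 0.12671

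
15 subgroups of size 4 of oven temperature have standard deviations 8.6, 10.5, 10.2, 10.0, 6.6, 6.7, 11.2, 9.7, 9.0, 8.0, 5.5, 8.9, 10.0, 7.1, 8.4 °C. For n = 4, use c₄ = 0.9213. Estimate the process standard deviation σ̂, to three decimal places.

9.436

s̄ = (8.6 + 10.5 + 10.2 + 10.0 + 6.6 + 6.7 + 11.2 + 9.7 + 9.0 + 8.0 + 5.5 + 8.9 + 10.0 + 7.1 + 8.4) / 15 = 8.6933
σ̂ = s̄ / c₄ = 8.6933 / 0.9213 = 9.4359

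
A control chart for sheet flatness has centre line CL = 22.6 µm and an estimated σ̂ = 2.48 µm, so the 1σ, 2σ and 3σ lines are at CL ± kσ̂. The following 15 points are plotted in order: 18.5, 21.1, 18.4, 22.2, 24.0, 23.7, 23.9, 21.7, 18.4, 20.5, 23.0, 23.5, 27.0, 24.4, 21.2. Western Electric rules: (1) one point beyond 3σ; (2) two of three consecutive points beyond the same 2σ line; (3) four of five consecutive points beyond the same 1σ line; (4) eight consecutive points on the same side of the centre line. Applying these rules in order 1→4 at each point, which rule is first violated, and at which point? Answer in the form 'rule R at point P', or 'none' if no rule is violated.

Zone of each point (C = within 1σ̂, B = 1σ̂–2σ̂, A = 2σ̂–3σ̂, * = beyond 3σ̂; sign = side of CL): 1:-B, 2:-C, 3:-B, 4:-C, 5:+C, 6:+C, 7:+C, 8:-C, 9:-B, 10:-C, 11:+C, 12:+C, 13:+B, 14:+C, 15:-C
No rule fires across all 15 points.

none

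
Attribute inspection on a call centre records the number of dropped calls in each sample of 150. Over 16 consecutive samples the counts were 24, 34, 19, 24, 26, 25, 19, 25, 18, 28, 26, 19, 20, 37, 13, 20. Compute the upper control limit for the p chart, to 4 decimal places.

p̄ = Σdᵢ / (k·n) = 377 / (16 × 150) = 0.15708
UCL = p̄ + 3·√(p̄(1−p̄)/n) = 0.15708 + 3 × √(0.15708×0.84292/150) = 0.15708 + 3 × 0.02971 = 0.24622

0.2462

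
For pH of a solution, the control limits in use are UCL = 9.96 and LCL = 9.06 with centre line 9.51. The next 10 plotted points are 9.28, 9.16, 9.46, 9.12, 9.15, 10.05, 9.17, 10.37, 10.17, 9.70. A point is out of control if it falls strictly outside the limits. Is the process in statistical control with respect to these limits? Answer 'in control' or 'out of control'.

Compare each point to [9.06, 9.96]: sample 6 = 10.05 > UCL; sample 8 = 10.37 > UCL; sample 9 = 10.17 > UCL.

out of control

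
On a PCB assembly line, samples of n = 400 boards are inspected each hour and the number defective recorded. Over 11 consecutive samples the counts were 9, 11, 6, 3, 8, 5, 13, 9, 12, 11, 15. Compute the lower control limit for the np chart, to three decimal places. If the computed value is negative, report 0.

p̄ = Σdᵢ / (k·n) = 102 / (11 × 400) = 0.02318
LCL = np̄ − 3·√(np̄(1−p̄)) = 9.2727 − 3 × 3.0096 = 0.2439

0.244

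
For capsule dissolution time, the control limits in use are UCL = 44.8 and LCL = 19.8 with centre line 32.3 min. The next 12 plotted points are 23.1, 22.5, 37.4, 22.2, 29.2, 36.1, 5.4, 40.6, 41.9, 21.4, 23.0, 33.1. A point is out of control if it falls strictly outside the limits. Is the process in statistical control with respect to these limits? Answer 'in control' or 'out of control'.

Compare each point to [19.8, 44.8]: sample 7 = 5.4 < LCL.

out of control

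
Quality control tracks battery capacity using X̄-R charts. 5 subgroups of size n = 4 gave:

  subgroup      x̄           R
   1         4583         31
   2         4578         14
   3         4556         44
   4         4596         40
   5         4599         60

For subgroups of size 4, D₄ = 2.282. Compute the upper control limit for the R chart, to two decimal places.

86.26

R̄ = (31 + 14 + 44 + 40 + 60) / 5 = 189.0000 / 5 = 37.8000
UCL_R = D₄·R̄ = 2.282 × 37.8000 = 86.2596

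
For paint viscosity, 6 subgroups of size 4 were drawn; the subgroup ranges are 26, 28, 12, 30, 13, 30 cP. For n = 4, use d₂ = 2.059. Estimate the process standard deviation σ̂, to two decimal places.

11.25

R̄ = (26 + 28 + 12 + 30 + 13 + 30) / 6 = 23.1667
σ̂ = R̄ / d₂ = 23.1667 / 2.059 = 11.2514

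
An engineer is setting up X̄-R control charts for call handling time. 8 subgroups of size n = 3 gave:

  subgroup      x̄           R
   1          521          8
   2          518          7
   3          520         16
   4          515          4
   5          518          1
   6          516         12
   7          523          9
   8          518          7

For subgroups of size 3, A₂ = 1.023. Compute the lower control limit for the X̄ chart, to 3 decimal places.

510.441

X̄̄ = (521 + 518 + 520 + 515 + 518 + 516 + 523 + 518) / 8 = 4149.0000 / 8 = 518.6250
R̄ = (8 + 7 + 16 + 4 + 1 + 12 + 9 + 7) / 8 = 64.0000 / 8 = 8.0000
LCL = X̄̄ − A₂·R̄ = 518.6250 − 1.023 × 8.0000 = 510.4410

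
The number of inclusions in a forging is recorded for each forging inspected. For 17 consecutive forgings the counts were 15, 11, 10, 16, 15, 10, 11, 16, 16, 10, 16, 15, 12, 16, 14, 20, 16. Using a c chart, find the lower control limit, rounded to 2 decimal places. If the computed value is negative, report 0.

c̄ = (15 + 11 + 10 + 16 + 15 + 10 + 11 + 16 + 16 + 10 + 16 + 15 + 12 + 16 + 14 + 20 + 16) / 17 = 239 / 17 = 14.0588
LCL = c̄ − 3√c̄ = 14.0588 − 3 × 3.7495 = 2.8103

2.81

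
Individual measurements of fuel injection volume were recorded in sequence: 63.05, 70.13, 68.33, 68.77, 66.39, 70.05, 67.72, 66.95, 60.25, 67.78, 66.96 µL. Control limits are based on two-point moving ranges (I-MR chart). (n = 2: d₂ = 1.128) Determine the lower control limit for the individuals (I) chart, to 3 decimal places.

58.031

X̄ = (63.05 + 70.13 + 68.33 + 68.77 + 66.39 + 70.05 + 67.72 + 66.95 + 60.25 + 67.78 + 66.96) / 11 = 66.9436
Moving ranges: 7.08, 1.80, 0.44, 2.38, 3.66, 2.33, 0.77, 6.70, 7.53, 0.82; M̄R̄ = 33.5100 / 10 = 3.3510
LCL = X̄ − 3·M̄R̄/d₂ = 66.9436 − 3 × 3.3510 / 1.128 = 58.0314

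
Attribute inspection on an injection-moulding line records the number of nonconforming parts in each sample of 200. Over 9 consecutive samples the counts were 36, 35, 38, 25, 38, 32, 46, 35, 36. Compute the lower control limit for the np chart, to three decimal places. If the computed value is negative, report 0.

19.426

p̄ = Σdᵢ / (k·n) = 321 / (9 × 200) = 0.17833
LCL = np̄ − 3·√(np̄(1−p̄)) = 35.6667 − 3 × 5.4135 = 19.4261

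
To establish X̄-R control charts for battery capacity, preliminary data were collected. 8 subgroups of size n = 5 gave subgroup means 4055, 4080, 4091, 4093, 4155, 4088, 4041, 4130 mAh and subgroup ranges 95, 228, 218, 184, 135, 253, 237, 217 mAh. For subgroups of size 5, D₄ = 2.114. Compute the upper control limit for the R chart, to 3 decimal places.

414.080

R̄ = (95 + 228 + 218 + 184 + 135 + 253 + 237 + 217) / 8 = 1567.0000 / 8 = 195.8750
UCL_R = D₄·R̄ = 2.114 × 195.8750 = 414.0797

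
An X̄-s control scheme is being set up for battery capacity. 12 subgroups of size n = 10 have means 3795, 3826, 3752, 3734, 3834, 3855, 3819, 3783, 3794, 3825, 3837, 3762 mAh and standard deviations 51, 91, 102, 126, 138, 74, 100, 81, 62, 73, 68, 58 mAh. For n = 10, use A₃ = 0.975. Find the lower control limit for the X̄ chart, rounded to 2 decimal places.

X̄̄ = (3795 + 3826 + 3752 + 3734 + 3834 + 3855 + 3819 + 3783 + 3794 + 3825 + 3837 + 3762) / 12 = 3801.3333
s̄ = (51 + 91 + 102 + 126 + 138 + 74 + 100 + 81 + 62 + 73 + 68 + 58) / 12 = 85.3333
LCL = X̄̄ − A₃·s̄ = 3801.3333 − 0.975 × 85.3333 = 3718.1333

3718.13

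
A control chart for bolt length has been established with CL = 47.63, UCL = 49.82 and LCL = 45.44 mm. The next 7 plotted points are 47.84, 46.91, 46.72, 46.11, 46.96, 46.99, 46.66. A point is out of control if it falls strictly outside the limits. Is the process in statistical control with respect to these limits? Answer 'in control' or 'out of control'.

in control

All 7 points lie within [45.44, 49.82].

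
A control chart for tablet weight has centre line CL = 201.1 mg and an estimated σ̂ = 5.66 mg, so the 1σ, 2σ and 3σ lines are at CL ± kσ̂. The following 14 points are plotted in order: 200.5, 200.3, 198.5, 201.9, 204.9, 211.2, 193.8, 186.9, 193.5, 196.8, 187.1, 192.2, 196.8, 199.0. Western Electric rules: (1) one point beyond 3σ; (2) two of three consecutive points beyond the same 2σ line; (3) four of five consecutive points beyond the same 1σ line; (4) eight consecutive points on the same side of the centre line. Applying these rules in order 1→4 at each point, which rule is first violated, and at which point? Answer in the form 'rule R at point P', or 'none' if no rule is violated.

rule 3 at point 11

Zone of each point (C = within 1σ̂, B = 1σ̂–2σ̂, A = 2σ̂–3σ̂, * = beyond 3σ̂; sign = side of CL): 1:-C, 2:-C, 3:-C, 4:+C, 5:+C, 6:+B, 7:-B, 8:-A, 9:-B, 10:-C, 11:-A, 12:-B, 13:-C, 14:-C
Rule 3 (four of five consecutive points beyond the same 1σ limit) is satisfied at point 11.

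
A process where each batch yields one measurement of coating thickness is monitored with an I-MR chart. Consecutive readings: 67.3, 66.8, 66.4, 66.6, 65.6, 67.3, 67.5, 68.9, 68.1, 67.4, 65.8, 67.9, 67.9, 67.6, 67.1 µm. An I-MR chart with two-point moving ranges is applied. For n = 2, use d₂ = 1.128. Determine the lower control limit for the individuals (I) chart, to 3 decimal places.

65.048

X̄ = (67.3 + 66.8 + 66.4 + 66.6 + 65.6 + 67.3 + 67.5 + 68.9 + 68.1 + 67.4 + 65.8 + 67.9 + 67.9 + 67.6 + 67.1) / 15 = 67.2133
Moving ranges: 0.5, 0.4, 0.2, 1.0, 1.7, 0.2, 1.4, 0.8, 0.7, 1.6, 2.1, 0.0, 0.3, 0.5; M̄R̄ = 11.4000 / 14 = 0.8143
LCL = X̄ − 3·M̄R̄/d₂ = 67.2133 − 3 × 0.8143 / 1.128 = 65.0477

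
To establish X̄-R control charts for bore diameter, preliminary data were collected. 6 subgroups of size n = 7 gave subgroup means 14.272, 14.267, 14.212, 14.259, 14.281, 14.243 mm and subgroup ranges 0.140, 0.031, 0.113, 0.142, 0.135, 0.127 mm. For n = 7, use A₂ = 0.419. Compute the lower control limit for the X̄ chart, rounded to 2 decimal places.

14.21

X̄̄ = (14.272 + 14.267 + 14.212 + 14.259 + 14.281 + 14.243) / 6 = 85.5340 / 6 = 14.2557
R̄ = (0.140 + 0.031 + 0.113 + 0.142 + 0.135 + 0.127) / 6 = 0.6880 / 6 = 0.1147
LCL = X̄̄ − A₂·R̄ = 14.2557 − 0.419 × 0.1147 = 14.2076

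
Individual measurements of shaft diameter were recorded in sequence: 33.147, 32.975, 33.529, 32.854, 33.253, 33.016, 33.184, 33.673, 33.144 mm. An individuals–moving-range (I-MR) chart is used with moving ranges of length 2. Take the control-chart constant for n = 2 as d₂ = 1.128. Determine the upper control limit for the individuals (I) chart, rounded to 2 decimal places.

X̄ = (33.147 + 32.975 + 33.529 + 32.854 + 33.253 + 33.016 + 33.184 + 33.673 + 33.144) / 9 = 33.1972
Moving ranges: 0.172, 0.554, 0.675, 0.399, 0.237, 0.168, 0.489, 0.529; M̄R̄ = 3.2230 / 8 = 0.4029
UCL = X̄ + 3·M̄R̄/d₂ = 33.1972 + 3 × 0.4029 / 1.128 = 34.2687

34.27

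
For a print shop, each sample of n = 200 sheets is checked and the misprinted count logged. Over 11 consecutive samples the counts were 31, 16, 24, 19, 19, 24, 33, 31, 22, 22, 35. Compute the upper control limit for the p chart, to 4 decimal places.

0.1957

p̄ = Σdᵢ / (k·n) = 276 / (11 × 200) = 0.12545
UCL = p̄ + 3·√(p̄(1−p̄)/n) = 0.12545 + 3 × √(0.12545×0.87455/200) = 0.12545 + 3 × 0.02342 = 0.19572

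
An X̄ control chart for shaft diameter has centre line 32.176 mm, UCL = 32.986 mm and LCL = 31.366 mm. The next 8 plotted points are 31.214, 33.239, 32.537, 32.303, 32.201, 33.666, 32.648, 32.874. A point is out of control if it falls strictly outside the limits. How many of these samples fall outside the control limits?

3

Compare each point to [31.366, 32.986]: sample 1 = 31.214 < LCL; sample 2 = 33.239 > UCL; sample 6 = 33.666 > UCL.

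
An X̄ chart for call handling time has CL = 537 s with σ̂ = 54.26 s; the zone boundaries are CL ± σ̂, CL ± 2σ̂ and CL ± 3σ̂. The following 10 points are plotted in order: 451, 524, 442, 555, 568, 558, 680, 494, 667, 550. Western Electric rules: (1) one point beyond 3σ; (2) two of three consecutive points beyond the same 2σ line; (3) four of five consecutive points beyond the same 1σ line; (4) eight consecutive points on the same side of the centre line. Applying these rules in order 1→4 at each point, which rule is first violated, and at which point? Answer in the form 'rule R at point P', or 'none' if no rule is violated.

rule 2 at point 9

Zone of each point (C = within 1σ̂, B = 1σ̂–2σ̂, A = 2σ̂–3σ̂, * = beyond 3σ̂; sign = side of CL): 1:-B, 2:-C, 3:-B, 4:+C, 5:+C, 6:+C, 7:+A, 8:-C, 9:+A, 10:+C
Rule 2 (two of three consecutive points beyond the same 2σ limit) is satisfied at point 9.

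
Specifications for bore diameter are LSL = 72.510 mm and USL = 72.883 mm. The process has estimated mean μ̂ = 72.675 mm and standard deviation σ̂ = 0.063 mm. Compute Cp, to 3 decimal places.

0.987

Cp = (USL − LSL) / (6σ̂) = (72.883 − 72.510) / (6 × 0.063) = 0.3730 / 0.3780 = 0.9868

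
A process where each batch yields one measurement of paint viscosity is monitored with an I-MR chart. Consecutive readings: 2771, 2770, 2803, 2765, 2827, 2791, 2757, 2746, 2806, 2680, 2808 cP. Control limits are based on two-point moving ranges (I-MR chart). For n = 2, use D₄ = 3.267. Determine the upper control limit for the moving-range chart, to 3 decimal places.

Moving ranges: 1, 33, 38, 62, 36, 34, 11, 60, 126, 128; M̄R̄ = 529.0000 / 10 = 52.9000
UCL_MR = D₄·M̄R̄ = 3.267 × 52.9000 = 172.8243

172.824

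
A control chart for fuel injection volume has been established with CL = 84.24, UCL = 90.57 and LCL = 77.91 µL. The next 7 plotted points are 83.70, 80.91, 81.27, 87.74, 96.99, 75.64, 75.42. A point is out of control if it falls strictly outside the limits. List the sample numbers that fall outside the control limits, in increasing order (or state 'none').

5, 6, 7

Compare each point to [77.91, 90.57]: sample 5 = 96.99 > UCL; sample 6 = 75.64 < LCL; sample 7 = 75.42 < LCL.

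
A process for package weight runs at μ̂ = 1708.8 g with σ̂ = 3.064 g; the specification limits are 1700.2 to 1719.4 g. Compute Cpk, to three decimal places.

0.936

Cpu = (USL − μ̂) / (3σ̂) = (1719.4 − 1708.8) / (3 × 3.064) = 1.1532; Cpl = (μ̂ − LSL) / (3σ̂) = (1708.8 − 1700.2) / (3 × 3.064) = 0.9356; Cpk = min(Cpu, Cpl) = 0.9356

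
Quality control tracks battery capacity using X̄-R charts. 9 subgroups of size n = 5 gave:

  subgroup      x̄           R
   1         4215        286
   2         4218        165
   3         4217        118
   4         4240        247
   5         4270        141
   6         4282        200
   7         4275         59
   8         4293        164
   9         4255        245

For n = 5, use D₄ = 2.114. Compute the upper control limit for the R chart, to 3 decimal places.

381.694

R̄ = (286 + 165 + 118 + 247 + 141 + 200 + 59 + 164 + 245) / 9 = 1625.0000 / 9 = 180.5556
UCL_R = D₄·R̄ = 2.114 × 180.5556 = 381.6944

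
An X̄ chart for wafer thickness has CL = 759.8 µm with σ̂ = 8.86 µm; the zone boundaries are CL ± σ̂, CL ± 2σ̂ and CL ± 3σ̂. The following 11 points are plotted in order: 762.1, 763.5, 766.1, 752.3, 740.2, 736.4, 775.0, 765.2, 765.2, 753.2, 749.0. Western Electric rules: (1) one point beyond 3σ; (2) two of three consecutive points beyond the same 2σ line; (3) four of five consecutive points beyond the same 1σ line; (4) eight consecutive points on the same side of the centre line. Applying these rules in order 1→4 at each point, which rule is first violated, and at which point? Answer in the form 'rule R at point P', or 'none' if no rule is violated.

Zone of each point (C = within 1σ̂, B = 1σ̂–2σ̂, A = 2σ̂–3σ̂, * = beyond 3σ̂; sign = side of CL): 1:+C, 2:+C, 3:+C, 4:-C, 5:-A, 6:-A, 7:+B, 8:+C, 9:+C, 10:-C, 11:-B
Rule 2 (two of three consecutive points beyond the same 2σ limit) is satisfied at point 6.

rule 2 at point 6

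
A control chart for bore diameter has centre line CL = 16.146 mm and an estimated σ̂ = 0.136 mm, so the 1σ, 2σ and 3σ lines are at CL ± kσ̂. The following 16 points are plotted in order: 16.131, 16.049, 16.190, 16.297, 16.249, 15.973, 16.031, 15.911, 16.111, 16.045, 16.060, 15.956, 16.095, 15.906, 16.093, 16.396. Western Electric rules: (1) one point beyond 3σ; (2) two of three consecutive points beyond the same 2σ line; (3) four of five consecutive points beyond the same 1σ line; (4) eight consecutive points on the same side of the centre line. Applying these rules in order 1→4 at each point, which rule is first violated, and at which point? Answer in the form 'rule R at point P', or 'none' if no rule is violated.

Zone of each point (C = within 1σ̂, B = 1σ̂–2σ̂, A = 2σ̂–3σ̂, * = beyond 3σ̂; sign = side of CL): 1:-C, 2:-C, 3:+C, 4:+B, 5:+C, 6:-B, 7:-C, 8:-B, 9:-C, 10:-C, 11:-C, 12:-B, 13:-C, 14:-B, 15:-C, 16:+B
Rule 4 (eight consecutive points on the same side of the centre line) is satisfied at point 13.

rule 4 at point 13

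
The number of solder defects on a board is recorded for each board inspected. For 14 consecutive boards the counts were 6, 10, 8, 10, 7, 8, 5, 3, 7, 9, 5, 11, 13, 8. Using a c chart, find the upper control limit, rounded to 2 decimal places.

c̄ = (6 + 10 + 8 + 10 + 7 + 8 + 5 + 3 + 7 + 9 + 5 + 11 + 13 + 8) / 14 = 110 / 14 = 7.8571
UCL = c̄ + 3√c̄ = 7.8571 + 3 × √7.8571 = 7.8571 + 3 × 2.8031 = 16.2663

16.27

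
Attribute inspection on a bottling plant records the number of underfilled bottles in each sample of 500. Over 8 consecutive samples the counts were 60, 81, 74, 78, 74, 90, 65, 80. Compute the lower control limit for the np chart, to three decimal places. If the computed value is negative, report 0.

51.264

p̄ = Σdᵢ / (k·n) = 602 / (8 × 500) = 0.15050
LCL = np̄ − 3·√(np̄(1−p̄)) = 75.2500 − 3 × 7.9953 = 51.2641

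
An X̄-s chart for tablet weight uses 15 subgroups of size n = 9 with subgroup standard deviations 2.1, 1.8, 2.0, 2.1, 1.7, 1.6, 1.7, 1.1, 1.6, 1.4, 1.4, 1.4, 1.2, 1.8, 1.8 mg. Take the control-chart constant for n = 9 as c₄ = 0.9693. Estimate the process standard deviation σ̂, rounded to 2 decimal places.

1.70

s̄ = (2.1 + 1.8 + 2.0 + 2.1 + 1.7 + 1.6 + 1.7 + 1.1 + 1.6 + 1.4 + 1.4 + 1.4 + 1.2 + 1.8 + 1.8) / 15 = 1.6467
σ̂ = s̄ / c₄ = 1.6467 / 0.9693 = 1.6988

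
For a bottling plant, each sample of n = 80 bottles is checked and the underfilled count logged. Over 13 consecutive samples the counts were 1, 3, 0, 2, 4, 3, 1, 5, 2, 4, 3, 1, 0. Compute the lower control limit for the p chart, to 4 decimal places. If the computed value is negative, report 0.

0.0000

p̄ = Σdᵢ / (k·n) = 29 / (13 × 80) = 0.02788
LCL = p̄ − 3·√(p̄(1−p̄)/n) = 0.02788 − 3 × 0.01841 = -0.02734 → 0 (negative, so LCL = 0)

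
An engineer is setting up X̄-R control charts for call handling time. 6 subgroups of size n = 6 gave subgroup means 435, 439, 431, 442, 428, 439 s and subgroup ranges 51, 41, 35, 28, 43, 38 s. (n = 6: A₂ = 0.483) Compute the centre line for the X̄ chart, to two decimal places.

435.67

X̄̄ = (435 + 439 + 431 + 442 + 428 + 439) / 6 = 2614.0000 / 6 = 435.6667
CL = X̄̄ = 435.6667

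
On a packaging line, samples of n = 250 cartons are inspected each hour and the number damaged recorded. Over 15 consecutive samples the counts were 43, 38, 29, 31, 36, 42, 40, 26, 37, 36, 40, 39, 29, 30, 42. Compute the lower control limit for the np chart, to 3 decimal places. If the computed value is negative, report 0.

p̄ = Σdᵢ / (k·n) = 538 / (15 × 250) = 0.14347
LCL = np̄ − 3·√(np̄(1−p̄)) = 35.8667 − 3 × 5.5427 = 19.2387

19.239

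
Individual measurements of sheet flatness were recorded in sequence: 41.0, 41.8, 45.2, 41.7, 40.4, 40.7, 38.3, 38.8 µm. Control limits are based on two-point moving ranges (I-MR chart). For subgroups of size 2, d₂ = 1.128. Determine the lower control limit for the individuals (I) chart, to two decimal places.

X̄ = (41.0 + 41.8 + 45.2 + 41.7 + 40.4 + 40.7 + 38.3 + 38.8) / 8 = 40.9875
Moving ranges: 0.8, 3.4, 3.5, 1.3, 0.3, 2.4, 0.5; M̄R̄ = 12.2000 / 7 = 1.7429
LCL = X̄ − 3·M̄R̄/d₂ = 40.9875 − 3 × 1.7429 / 1.128 = 36.3522

36.35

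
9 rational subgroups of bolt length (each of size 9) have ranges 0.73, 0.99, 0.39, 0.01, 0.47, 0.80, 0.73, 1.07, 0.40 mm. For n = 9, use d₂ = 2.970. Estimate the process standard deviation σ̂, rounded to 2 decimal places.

R̄ = (0.73 + 0.99 + 0.39 + 0.01 + 0.47 + 0.80 + 0.73 + 1.07 + 0.40) / 9 = 0.6211
σ̂ = R̄ / d₂ = 0.6211 / 2.970 = 0.2091

0.21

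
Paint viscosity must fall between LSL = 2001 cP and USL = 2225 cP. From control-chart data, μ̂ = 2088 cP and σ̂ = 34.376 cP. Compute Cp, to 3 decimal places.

1.086

Cp = (USL − LSL) / (6σ̂) = (2225 − 2001) / (6 × 34.376) = 224.0000 / 206.2560 = 1.0860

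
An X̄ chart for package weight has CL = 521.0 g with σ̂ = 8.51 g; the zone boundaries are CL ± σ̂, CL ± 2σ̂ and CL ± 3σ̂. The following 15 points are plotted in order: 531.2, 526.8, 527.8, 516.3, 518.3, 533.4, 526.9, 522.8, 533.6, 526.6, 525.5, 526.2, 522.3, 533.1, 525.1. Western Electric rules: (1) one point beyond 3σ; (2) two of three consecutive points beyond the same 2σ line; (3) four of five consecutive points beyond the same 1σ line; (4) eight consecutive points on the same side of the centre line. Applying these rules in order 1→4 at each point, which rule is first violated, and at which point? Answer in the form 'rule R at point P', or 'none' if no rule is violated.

Zone of each point (C = within 1σ̂, B = 1σ̂–2σ̂, A = 2σ̂–3σ̂, * = beyond 3σ̂; sign = side of CL): 1:+B, 2:+C, 3:+C, 4:-C, 5:-C, 6:+B, 7:+C, 8:+C, 9:+B, 10:+C, 11:+C, 12:+C, 13:+C, 14:+B, 15:+C
Rule 4 (eight consecutive points on the same side of the centre line) is satisfied at point 13.

rule 4 at point 13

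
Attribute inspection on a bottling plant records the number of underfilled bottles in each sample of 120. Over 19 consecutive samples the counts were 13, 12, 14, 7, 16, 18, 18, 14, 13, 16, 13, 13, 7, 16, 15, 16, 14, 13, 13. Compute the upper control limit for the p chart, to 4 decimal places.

p̄ = Σdᵢ / (k·n) = 261 / (19 × 120) = 0.11447
UCL = p̄ + 3·√(p̄(1−p̄)/n) = 0.11447 + 3 × √(0.11447×0.88553/120) = 0.11447 + 3 × 0.02906 = 0.20167

0.2017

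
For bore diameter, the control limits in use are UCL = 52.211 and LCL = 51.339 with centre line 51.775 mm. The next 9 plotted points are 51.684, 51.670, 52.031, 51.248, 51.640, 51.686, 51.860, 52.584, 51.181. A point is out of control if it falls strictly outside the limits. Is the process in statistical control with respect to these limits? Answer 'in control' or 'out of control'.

Compare each point to [51.339, 52.211]: sample 4 = 51.248 < LCL; sample 8 = 52.584 > UCL; sample 9 = 51.181 < LCL.

out of control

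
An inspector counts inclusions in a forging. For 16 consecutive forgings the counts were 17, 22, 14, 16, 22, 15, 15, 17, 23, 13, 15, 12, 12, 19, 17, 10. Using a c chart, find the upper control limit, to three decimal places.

c̄ = (17 + 22 + 14 + 16 + 22 + 15 + 15 + 17 + 23 + 13 + 15 + 12 + 12 + 19 + 17 + 10) / 16 = 259 / 16 = 16.1875
UCL = c̄ + 3√c̄ = 16.1875 + 3 × √16.1875 = 16.1875 + 3 × 4.0234 = 28.2576

28.258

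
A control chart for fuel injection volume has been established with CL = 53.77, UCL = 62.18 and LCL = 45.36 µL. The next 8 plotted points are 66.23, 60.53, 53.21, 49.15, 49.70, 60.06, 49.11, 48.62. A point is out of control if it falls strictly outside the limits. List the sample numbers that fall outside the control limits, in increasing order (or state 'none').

Compare each point to [45.36, 62.18]: sample 1 = 66.23 > UCL.

1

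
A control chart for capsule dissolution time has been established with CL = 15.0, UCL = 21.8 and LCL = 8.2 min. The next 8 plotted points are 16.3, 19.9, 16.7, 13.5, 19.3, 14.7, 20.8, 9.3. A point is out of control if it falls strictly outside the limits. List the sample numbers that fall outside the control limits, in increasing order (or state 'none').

none

All 8 points lie within [8.2, 21.8].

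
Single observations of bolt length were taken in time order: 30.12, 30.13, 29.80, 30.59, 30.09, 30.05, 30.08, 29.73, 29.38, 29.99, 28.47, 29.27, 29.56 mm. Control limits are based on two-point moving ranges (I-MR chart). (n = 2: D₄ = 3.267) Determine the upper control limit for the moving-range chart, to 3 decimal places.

Moving ranges: 0.01, 0.33, 0.79, 0.50, 0.04, 0.03, 0.35, 0.35, 0.61, 1.52, 0.80, 0.29; M̄R̄ = 5.6200 / 12 = 0.4683
UCL_MR = D₄·M̄R̄ = 3.267 × 0.4683 = 1.5300

1.530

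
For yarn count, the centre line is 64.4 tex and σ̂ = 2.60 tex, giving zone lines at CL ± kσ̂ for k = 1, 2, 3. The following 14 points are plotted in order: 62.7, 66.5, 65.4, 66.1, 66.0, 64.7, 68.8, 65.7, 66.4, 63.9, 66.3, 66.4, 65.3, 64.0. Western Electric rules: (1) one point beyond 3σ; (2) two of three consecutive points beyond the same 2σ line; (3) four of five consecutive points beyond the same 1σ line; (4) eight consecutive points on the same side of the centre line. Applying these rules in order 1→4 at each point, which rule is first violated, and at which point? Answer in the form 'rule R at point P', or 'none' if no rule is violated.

rule 4 at point 9

Zone of each point (C = within 1σ̂, B = 1σ̂–2σ̂, A = 2σ̂–3σ̂, * = beyond 3σ̂; sign = side of CL): 1:-C, 2:+C, 3:+C, 4:+C, 5:+C, 6:+C, 7:+B, 8:+C, 9:+C, 10:-C, 11:+C, 12:+C, 13:+C, 14:-C
Rule 4 (eight consecutive points on the same side of the centre line) is satisfied at point 9.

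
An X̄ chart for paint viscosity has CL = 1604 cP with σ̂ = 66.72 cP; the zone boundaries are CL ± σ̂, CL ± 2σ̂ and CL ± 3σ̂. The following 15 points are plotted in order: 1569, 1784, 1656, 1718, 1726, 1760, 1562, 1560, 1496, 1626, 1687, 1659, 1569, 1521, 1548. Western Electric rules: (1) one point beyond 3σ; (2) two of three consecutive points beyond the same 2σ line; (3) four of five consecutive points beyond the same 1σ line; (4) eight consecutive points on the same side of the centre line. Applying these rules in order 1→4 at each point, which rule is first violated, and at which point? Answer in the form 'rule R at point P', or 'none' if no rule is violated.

Zone of each point (C = within 1σ̂, B = 1σ̂–2σ̂, A = 2σ̂–3σ̂, * = beyond 3σ̂; sign = side of CL): 1:-C, 2:+A, 3:+C, 4:+B, 5:+B, 6:+A, 7:-C, 8:-C, 9:-B, 10:+C, 11:+B, 12:+C, 13:-C, 14:-B, 15:-C
Rule 3 (four of five consecutive points beyond the same 1σ limit) is satisfied at point 6.

rule 3 at point 6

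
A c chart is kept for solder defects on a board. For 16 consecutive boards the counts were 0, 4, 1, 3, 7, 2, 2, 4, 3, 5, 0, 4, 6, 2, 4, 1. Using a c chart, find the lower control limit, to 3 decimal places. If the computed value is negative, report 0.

c̄ = (0 + 4 + 1 + 3 + 7 + 2 + 2 + 4 + 3 + 5 + 0 + 4 + 6 + 2 + 4 + 1) / 16 = 48 / 16 = 3.0000
LCL = c̄ − 3√c̄ = 3.0000 − 3 × 1.7321 = -2.1962 → 0 (cannot be negative)

0.000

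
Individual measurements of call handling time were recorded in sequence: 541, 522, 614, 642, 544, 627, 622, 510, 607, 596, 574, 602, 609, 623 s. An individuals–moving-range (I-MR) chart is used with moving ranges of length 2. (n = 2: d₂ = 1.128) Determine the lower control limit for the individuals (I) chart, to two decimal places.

462.05

X̄ = (541 + 522 + 614 + 642 + 544 + 627 + 622 + 510 + 607 + 596 + 574 + 602 + 609 + 623) / 14 = 588.0714
Moving ranges: 19, 92, 28, 98, 83, 5, 112, 97, 11, 22, 28, 7, 14; M̄R̄ = 616.0000 / 13 = 47.3846
LCL = X̄ − 3·M̄R̄/d₂ = 588.0714 − 3 × 47.3846 / 1.128 = 462.0485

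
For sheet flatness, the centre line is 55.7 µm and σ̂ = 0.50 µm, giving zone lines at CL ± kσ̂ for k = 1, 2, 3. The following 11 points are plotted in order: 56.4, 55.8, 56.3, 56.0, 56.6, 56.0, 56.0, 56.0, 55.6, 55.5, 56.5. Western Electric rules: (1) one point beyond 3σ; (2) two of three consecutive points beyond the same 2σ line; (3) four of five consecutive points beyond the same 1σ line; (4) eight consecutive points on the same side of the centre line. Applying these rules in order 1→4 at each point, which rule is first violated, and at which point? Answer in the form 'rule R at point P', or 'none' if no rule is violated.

rule 4 at point 8

Zone of each point (C = within 1σ̂, B = 1σ̂–2σ̂, A = 2σ̂–3σ̂, * = beyond 3σ̂; sign = side of CL): 1:+B, 2:+C, 3:+B, 4:+C, 5:+B, 6:+C, 7:+C, 8:+C, 9:-C, 10:-C, 11:+B
Rule 4 (eight consecutive points on the same side of the centre line) is satisfied at point 8.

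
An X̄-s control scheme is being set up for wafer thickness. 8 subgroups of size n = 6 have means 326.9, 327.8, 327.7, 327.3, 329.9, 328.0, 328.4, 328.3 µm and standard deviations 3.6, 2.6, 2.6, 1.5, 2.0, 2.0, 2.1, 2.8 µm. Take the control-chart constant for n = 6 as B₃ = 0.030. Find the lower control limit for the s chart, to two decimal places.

0.07

s̄ = (3.6 + 2.6 + 2.6 + 1.5 + 2.0 + 2.0 + 2.1 + 2.8) / 8 = 2.4000
LCL_s = B₃·s̄ = 0.030 × 2.4000 = 0.0720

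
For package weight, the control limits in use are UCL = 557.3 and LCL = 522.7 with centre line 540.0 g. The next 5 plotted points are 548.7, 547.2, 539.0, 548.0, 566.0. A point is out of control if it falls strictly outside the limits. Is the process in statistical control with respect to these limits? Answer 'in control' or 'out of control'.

Compare each point to [522.7, 557.3]: sample 5 = 566.0 > UCL.

out of control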